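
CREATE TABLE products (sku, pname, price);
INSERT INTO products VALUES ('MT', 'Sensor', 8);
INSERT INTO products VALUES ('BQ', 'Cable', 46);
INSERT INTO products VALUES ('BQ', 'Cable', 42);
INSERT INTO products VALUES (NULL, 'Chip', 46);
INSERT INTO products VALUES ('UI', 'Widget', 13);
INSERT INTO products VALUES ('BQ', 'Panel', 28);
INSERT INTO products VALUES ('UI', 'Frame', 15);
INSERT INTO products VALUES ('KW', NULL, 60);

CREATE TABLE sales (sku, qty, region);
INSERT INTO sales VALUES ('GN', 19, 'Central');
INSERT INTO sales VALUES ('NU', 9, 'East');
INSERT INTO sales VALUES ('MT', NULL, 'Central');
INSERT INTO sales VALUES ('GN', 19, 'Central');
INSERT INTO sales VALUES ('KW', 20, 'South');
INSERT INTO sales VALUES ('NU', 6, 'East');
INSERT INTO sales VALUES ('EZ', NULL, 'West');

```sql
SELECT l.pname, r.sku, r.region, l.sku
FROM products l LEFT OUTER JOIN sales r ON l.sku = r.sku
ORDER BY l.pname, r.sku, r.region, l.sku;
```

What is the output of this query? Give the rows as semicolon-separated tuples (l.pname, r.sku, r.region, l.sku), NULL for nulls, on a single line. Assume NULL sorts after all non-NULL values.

(Cable, NULL, NULL, BQ); (Cable, NULL, NULL, BQ); (Chip, NULL, NULL, NULL); (Frame, NULL, NULL, UI); (Panel, NULL, NULL, BQ); (Sensor, MT, Central, MT); (Widget, NULL, NULL, UI); (NULL, KW, South, KW)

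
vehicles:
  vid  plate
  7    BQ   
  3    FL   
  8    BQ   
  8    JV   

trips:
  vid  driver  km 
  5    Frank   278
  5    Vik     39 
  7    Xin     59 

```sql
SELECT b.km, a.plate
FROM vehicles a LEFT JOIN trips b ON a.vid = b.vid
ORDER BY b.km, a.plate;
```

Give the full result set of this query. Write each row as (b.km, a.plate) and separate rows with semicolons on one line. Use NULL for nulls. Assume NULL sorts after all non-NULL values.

(59, BQ); (NULL, BQ); (NULL, FL); (NULL, JV)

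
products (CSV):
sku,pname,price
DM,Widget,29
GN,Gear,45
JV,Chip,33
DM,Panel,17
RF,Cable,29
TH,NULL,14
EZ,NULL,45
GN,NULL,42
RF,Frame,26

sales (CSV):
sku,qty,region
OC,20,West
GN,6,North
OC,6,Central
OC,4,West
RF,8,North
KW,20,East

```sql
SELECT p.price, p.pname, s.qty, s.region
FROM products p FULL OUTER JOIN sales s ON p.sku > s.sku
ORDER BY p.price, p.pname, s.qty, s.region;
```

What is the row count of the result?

22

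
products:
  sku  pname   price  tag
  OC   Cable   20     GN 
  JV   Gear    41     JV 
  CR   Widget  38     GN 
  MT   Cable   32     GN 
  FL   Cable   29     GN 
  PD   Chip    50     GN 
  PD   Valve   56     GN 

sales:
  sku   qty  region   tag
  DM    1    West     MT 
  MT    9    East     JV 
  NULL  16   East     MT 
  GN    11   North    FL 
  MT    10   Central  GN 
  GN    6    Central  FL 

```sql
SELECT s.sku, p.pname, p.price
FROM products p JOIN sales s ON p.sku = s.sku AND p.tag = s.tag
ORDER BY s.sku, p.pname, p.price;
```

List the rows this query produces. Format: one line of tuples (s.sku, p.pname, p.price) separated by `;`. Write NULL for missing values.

(MT, Cable, 32)

INNER JOIN keeps only pairs where the ON condition holds.
Matching on p.sku = s.sku AND p.tag = s.tag. A NULL in a compared column never satisfies the condition.
Matched pairs: 1.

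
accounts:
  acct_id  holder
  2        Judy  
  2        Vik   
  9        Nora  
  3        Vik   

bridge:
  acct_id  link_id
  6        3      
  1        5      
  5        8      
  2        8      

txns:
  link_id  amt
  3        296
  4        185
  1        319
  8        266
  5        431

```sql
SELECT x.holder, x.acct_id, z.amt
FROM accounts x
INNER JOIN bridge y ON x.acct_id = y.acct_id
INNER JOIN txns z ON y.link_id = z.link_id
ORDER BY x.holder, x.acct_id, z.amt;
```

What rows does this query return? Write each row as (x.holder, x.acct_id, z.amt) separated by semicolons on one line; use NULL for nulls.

(Judy, 2, 266); (Vik, 2, 266)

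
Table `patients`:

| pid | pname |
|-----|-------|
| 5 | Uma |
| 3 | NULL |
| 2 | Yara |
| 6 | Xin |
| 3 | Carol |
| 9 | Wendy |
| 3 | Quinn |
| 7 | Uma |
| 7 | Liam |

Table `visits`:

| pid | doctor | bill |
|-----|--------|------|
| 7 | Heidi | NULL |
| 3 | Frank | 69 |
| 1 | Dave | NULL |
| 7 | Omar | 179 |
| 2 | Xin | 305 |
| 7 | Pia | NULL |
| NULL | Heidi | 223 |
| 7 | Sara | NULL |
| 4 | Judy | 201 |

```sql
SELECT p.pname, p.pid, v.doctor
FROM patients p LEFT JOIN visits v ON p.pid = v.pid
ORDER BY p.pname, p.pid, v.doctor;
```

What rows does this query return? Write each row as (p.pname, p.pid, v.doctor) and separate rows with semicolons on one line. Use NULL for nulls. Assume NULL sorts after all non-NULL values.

LEFT JOIN keeps every row from `patients`; unmatched rows get NULL for `visits`'s columns.
Matching on p.pid = v.pid. A NULL in a compared column never satisfies the condition.
Matched pairs: 12; unmatched p rows kept: 3.

(Carol, 3, Frank); (Liam, 7, Heidi); (Liam, 7, Omar); (Liam, 7, Pia); (Liam, 7, Sara); (Quinn, 3, Frank); (Uma, 5, NULL); (Uma, 7, Heidi); (Uma, 7, Omar); (Uma, 7, Pia); (Uma, 7, Sara); (Wendy, 9, NULL); (Xin, 6, NULL); (Yara, 2, Xin); (NULL, 3, Frank)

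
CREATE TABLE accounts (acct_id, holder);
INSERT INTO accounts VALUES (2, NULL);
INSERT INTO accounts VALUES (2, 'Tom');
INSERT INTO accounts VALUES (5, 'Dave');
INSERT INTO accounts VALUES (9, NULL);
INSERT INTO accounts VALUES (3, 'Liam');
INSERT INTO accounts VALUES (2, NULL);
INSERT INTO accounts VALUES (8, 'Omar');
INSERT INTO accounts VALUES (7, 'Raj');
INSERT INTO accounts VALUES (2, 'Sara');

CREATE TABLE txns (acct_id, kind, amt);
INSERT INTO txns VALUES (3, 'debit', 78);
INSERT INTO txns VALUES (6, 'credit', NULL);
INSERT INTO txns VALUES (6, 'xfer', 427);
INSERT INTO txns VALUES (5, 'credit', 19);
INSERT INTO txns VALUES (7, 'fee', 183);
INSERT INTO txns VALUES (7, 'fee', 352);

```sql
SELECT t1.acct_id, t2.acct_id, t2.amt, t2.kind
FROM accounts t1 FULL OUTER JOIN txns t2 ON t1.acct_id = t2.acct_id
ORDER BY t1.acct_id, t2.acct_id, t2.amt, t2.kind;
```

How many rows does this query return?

12

FULL OUTER JOIN keeps every row from both sides; unmatched rows get NULL for the other side's columns.
Matching on t1.acct_id = t2.acct_id.
- t1 (acct_id=2) has no partner → padded with NULL.
- t1 (acct_id=2) has no partner → padded with NULL.
- t1 (acct_id=5) pairs with 1 row(s) of t2.
- t1 (acct_id=9) has no partner → padded with NULL.
- t1 (acct_id=3) pairs with 1 row(s) of t2.
- t1 (acct_id=2) has no partner → padded with NULL.
- t1 (acct_id=8) has no partner → padded with NULL.
- t1 (acct_id=7) pairs with 2 row(s) of t2.
- t1 (acct_id=2) has no partner → padded with NULL.
- 2 row(s) from t2 found no t1 partner → padded with NULL.
Total: 4 matched + 8 padded = 12 rows.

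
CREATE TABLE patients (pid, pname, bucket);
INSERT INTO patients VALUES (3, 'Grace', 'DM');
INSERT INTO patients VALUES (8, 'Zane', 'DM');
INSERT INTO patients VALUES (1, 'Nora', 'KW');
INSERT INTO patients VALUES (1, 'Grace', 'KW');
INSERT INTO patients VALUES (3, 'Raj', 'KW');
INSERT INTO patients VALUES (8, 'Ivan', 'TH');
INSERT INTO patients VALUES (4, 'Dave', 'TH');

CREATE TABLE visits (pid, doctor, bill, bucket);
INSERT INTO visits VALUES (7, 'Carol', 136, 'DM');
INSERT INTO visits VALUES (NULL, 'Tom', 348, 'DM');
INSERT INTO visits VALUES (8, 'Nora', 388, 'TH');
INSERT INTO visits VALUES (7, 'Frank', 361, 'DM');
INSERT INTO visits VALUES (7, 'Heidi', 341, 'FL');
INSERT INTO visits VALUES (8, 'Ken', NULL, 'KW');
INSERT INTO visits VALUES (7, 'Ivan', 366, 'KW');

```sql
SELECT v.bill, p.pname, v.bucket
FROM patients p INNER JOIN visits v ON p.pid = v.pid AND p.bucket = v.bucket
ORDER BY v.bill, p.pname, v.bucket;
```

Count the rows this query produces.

INNER JOIN keeps only pairs where the ON condition holds.
Matching on p.pid = v.pid AND p.bucket = v.bucket. A NULL in a compared column never satisfies the condition.
Matched pairs: 1.
Total: 1 rows.

1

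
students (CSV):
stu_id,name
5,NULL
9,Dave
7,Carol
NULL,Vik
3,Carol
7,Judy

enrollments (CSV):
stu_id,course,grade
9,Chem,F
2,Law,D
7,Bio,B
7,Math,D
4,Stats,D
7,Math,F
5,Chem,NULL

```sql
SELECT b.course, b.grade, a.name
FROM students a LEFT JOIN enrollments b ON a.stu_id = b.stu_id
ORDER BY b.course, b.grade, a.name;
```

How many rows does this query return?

LEFT JOIN keeps every row from `students`; unmatched rows get NULL for `enrollments`'s columns.
Matching on a.stu_id = b.stu_id. A NULL in a compared column never satisfies the condition.
Matched pairs: 8; unmatched a rows kept: 2.
Total: 8 matched + 2 padded = 10 rows.

10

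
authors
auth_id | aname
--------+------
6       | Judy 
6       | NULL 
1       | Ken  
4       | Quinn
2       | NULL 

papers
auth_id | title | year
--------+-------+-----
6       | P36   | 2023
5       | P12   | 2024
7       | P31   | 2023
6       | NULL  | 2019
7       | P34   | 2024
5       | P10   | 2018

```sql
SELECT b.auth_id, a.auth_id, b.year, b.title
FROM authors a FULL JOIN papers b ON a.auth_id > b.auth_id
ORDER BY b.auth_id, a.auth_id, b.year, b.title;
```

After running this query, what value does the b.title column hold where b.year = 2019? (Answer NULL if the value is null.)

FULL OUTER JOIN keeps every row from both sides; unmatched rows get NULL for the other side's columns.
Matching on a.auth_id > b.auth_id.
Matched pairs: 4; unmatched a rows kept: 3; unmatched b rows kept: 4.

NULL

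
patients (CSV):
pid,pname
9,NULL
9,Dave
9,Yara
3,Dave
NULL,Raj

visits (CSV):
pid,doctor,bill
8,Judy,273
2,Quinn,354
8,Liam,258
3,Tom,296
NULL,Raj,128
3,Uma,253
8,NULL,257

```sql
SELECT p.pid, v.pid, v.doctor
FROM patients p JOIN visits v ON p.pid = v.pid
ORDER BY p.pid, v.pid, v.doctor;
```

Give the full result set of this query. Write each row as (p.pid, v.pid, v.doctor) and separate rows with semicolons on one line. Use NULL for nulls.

(3, 3, Tom); (3, 3, Uma)

INNER JOIN keeps only pairs where the ON condition holds.
Matching on p.pid = v.pid. A NULL in a compared column never satisfies the condition.
- p row (pid=9): no match → dropped.
- p row (pid=9): no match → dropped.
- p row (pid=9): no match → dropped.
- p row (pid=3): matches 2 v row(s) → 2 output row(s).
- p row (pid=NULL): no match → dropped.
After projecting and ordering:
p.pid | v.pid | v.doctor
3 | 3 | Tom
3 | 3 | Uma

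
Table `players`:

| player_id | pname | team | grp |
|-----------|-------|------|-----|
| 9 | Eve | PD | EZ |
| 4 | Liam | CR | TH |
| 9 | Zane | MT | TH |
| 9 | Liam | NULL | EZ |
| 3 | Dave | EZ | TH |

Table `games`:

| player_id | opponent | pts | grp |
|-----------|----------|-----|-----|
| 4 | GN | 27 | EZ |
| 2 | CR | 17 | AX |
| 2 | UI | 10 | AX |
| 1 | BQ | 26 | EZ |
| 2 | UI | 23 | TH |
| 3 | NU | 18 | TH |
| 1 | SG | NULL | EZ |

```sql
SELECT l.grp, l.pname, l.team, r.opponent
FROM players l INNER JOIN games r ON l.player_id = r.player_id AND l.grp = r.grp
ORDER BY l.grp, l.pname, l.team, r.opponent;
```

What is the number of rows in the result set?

1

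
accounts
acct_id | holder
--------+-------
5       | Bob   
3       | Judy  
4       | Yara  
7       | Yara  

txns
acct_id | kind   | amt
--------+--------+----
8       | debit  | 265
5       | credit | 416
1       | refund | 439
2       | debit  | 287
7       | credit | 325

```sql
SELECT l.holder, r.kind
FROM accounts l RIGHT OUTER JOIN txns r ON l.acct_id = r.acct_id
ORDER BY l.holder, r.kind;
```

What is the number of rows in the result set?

RIGHT JOIN keeps every row from `txns`; unmatched rows get NULL for `accounts`'s columns.
Matching on l.acct_id = r.acct_id.
- l (acct_id=5) pairs with 1 row(s) of r.
- l (acct_id=3) has no partner in r.
- l (acct_id=4) has no partner in r.
- l (acct_id=7) pairs with 1 row(s) of r.
- 3 r row(s) had no l match → kept, l columns NULL.
Total: 2 matched + 3 padded = 5 rows.

5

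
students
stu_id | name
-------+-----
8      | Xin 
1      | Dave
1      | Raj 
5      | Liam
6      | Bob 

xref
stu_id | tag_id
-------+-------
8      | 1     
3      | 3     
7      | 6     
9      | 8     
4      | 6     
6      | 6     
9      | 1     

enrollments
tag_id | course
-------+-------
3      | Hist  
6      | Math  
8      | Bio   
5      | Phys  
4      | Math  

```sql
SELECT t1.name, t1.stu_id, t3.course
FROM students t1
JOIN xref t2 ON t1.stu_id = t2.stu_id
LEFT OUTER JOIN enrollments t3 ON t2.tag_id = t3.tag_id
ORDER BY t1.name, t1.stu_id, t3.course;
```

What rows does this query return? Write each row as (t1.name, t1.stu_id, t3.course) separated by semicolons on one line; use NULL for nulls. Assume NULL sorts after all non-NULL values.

Joins associate left-to-right: students INNER JOIN xref on stu_id gives 2 intermediate row(s).
Then LEFT JOIN `enrollments t3` on tag_id: each of those 2 rows is kept; rows whose t2.tag_id has no match in t3 get NULL for t3's columns.

(Bob, 6, Math); (Xin, 8, NULL)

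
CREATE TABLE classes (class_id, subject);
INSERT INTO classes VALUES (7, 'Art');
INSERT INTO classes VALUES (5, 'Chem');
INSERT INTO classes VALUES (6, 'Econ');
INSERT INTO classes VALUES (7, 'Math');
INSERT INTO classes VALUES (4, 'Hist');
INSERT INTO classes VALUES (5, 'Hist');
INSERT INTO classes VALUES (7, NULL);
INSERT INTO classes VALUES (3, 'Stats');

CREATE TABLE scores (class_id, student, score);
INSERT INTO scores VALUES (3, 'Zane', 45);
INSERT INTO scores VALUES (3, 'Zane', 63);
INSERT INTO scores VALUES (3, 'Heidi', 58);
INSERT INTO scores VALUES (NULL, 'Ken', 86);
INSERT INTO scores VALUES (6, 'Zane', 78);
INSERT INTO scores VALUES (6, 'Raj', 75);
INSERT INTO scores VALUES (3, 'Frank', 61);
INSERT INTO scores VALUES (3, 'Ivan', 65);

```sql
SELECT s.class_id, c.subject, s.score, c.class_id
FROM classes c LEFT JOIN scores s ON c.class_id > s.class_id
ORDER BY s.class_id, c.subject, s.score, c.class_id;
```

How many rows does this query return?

42

LEFT JOIN keeps every row from `classes`; unmatched rows get NULL for `scores`'s columns.
Matching on c.class_id > s.class_id. A NULL in a compared column never satisfies the condition.
- c row (class_id=7): matches 7 s row(s) → 7 output row(s).
- c row (class_id=5): matches 5 s row(s) → 5 output row(s).
- c row (class_id=6): matches 5 s row(s) → 5 output row(s).
- c row (class_id=7): matches 7 s row(s) → 7 output row(s).
- c row (class_id=4): matches 5 s row(s) → 5 output row(s).
- c row (class_id=5): matches 5 s row(s) → 5 output row(s).
- c row (class_id=7): matches 7 s row(s) → 7 output row(s).
- c row (class_id=3): no match → kept, s columns NULL.
Total: 41 matched + 1 padded = 42 rows.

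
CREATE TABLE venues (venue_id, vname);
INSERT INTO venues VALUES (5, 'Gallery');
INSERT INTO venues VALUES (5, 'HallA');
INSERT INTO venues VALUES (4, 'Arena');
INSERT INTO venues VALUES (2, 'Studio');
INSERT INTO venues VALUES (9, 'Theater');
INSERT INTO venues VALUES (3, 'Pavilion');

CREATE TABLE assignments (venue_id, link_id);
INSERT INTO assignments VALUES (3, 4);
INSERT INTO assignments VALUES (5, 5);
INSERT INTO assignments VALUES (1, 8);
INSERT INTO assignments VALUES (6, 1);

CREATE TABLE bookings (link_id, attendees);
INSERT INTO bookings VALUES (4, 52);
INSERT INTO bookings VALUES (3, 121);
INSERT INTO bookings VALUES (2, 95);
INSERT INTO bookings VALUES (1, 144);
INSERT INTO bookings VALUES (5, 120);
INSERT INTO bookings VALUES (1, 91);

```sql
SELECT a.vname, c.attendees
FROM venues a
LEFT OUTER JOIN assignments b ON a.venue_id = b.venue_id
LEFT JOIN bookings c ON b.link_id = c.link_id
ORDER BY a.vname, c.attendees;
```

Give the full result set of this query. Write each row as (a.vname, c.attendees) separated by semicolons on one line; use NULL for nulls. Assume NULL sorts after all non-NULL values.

(Arena, NULL); (Gallery, 120); (HallA, 120); (Pavilion, 52); (Studio, NULL); (Theater, NULL)

Evaluate left to right. First `venues a LEFT JOIN assignments b` on venue_id: 6 row(s).
Then LEFT JOIN `bookings c` on link_id: each of those 6 rows is kept; rows whose b.link_id has no match in c get NULL for c's columns.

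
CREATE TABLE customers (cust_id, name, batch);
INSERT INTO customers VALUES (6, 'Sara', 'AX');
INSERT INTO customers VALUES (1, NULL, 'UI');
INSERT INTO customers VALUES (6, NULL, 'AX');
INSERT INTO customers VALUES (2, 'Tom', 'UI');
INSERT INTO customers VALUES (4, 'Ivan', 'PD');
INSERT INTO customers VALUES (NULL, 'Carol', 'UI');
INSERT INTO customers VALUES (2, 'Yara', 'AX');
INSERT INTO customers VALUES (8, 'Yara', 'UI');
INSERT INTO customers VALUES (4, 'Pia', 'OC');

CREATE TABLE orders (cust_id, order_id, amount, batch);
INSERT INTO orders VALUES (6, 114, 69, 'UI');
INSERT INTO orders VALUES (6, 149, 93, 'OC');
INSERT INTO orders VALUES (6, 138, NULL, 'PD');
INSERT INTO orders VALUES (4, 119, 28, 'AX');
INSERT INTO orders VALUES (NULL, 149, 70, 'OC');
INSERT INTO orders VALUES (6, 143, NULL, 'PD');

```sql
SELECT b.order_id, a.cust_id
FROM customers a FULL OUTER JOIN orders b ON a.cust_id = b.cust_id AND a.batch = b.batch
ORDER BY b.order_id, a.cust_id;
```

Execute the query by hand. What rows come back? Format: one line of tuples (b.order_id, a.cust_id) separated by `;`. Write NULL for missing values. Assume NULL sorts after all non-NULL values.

(114, NULL); (119, NULL); (138, NULL); (143, NULL); (149, NULL); (149, NULL); (NULL, 1); (NULL, 2); (NULL, 2); (NULL, 4); (NULL, 4); (NULL, 6); (NULL, 6); (NULL, 8); (NULL, NULL)

FULL OUTER JOIN keeps every row from both sides; unmatched rows get NULL for the other side's columns.
Matching on a.cust_id = b.cust_id AND a.batch = b.batch. A NULL in a compared column never satisfies the condition.
Matched pairs: 0; unmatched a rows kept: 9; unmatched b rows kept: 6.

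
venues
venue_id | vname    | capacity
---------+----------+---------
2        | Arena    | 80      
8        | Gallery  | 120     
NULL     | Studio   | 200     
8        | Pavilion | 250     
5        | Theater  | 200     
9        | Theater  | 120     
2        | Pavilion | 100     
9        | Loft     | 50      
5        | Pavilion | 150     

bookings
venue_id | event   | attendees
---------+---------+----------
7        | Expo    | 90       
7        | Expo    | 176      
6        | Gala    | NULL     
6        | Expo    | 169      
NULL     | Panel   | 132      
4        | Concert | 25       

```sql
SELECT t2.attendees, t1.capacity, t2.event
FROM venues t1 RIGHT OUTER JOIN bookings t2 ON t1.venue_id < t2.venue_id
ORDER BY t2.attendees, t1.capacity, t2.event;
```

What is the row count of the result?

19

RIGHT JOIN keeps every row from `bookings`; unmatched rows get NULL for `venues`'s columns.
Matching on t1.venue_id < t2.venue_id. A NULL in a compared column never satisfies the condition.
- venue_id=2: 5 matching t2 row(s), so 5 row(s) emitted.
- venue_id=8: no matching t2 row.
- venue_id=NULL: no matching t2 row.
- venue_id=8: no matching t2 row.
- venue_id=5: 4 matching t2 row(s), so 4 row(s) emitted.
- venue_id=9: no matching t2 row.
- venue_id=2: 5 matching t2 row(s), so 5 row(s) emitted.
- venue_id=9: no matching t2 row.
- venue_id=5: 4 matching t2 row(s), so 4 row(s) emitted.
- 1 row(s) from t2 found no t1 partner → padded with NULL.
Total: 18 matched + 1 padded = 19 rows.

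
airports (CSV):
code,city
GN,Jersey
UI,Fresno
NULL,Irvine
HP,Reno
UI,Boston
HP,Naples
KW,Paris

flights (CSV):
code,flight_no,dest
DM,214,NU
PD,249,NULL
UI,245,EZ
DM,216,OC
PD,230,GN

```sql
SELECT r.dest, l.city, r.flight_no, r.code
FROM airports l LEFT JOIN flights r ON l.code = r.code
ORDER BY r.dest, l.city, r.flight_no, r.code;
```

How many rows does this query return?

7

LEFT JOIN keeps every row from `airports`; unmatched rows get NULL for `flights`'s columns.
Matching on l.code = r.code. A NULL in a compared column never satisfies the condition.
- l (code=GN) has no partner → padded with NULL.
- l (code=UI) pairs with 1 row(s) of r.
- l (code=NULL) has no partner → padded with NULL.
- l (code=HP) has no partner → padded with NULL.
- l (code=UI) pairs with 1 row(s) of r.
- l (code=HP) has no partner → padded with NULL.
- l (code=KW) has no partner → padded with NULL.
Total: 2 matched + 5 padded = 7 rows.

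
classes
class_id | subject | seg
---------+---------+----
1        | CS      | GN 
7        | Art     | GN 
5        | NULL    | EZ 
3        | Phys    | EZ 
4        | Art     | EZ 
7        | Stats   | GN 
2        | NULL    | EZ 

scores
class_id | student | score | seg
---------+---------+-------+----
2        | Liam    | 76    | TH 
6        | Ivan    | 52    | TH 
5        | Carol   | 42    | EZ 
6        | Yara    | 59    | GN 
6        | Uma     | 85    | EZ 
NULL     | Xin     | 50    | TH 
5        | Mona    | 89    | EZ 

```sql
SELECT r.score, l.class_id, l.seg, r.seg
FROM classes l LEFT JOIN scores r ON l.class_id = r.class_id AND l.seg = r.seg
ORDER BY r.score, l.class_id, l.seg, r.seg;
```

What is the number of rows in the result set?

LEFT JOIN keeps every row from `classes`; unmatched rows get NULL for `scores`'s columns.
Matching on l.class_id = r.class_id AND l.seg = r.seg. A NULL in a compared column never satisfies the condition.
- l row (class_id=1, seg=GN): no match → kept, r columns NULL.
- l row (class_id=7, seg=GN): no match → kept, r columns NULL.
- l row (class_id=5, seg=EZ): matches 2 r row(s) → 2 output row(s).
- l row (class_id=3, seg=EZ): no match → kept, r columns NULL.
- l row (class_id=4, seg=EZ): no match → kept, r columns NULL.
- l row (class_id=7, seg=GN): no match → kept, r columns NULL.
- l row (class_id=2, seg=EZ): no match → kept, r columns NULL.
Total: 2 matched + 6 padded = 8 rows.

8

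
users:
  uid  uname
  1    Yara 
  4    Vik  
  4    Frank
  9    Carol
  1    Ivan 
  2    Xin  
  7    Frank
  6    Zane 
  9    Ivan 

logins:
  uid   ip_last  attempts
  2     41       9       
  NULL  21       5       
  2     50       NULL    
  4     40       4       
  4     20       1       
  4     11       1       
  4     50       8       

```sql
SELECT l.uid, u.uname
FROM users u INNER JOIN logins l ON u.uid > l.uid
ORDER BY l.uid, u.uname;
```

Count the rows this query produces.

28

INNER JOIN keeps only pairs where the ON condition holds.
Matching on u.uid > l.uid. A NULL in a compared column never satisfies the condition.
Matched pairs: 28.
Total: 28 rows.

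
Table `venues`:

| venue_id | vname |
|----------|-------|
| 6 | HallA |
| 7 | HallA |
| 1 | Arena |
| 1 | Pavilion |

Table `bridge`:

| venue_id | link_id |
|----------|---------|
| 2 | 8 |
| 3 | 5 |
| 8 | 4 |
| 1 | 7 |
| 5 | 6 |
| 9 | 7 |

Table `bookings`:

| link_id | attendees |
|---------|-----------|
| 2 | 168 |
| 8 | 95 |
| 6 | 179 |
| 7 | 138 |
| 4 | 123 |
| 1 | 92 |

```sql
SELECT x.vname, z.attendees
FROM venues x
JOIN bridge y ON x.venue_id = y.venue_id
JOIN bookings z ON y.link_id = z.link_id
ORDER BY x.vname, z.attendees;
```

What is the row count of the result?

2

Step 1 — x INNER JOIN y on venue_id → 2 row(s).
Then INNER JOIN `bookings z` on link_id: keep only rows whose y.link_id appears in z.
Result: 2 row(s).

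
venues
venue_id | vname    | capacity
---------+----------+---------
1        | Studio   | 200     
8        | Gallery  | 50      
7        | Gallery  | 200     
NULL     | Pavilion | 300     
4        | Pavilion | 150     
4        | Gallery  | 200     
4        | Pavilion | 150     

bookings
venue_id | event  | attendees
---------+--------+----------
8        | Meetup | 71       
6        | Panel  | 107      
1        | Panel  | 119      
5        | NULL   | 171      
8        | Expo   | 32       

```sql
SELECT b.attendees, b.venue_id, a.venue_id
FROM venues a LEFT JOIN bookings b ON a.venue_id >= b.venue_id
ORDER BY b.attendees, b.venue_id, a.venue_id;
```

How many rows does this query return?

13

LEFT JOIN keeps every row from `venues`; unmatched rows get NULL for `bookings`'s columns.
Matching on a.venue_id >= b.venue_id. A NULL in a compared column never satisfies the condition.
- a[0] venue_id=1 → 1 match(es) in b → 1 row(s).
- a[1] venue_id=8 → 5 match(es) in b → 5 row(s).
- a[2] venue_id=7 → 3 match(es) in b → 3 row(s).
- a[3] venue_id=NULL → no match; kept with NULLs on the b side.
- a[4] venue_id=4 → 1 match(es) in b → 1 row(s).
- a[5] venue_id=4 → 1 match(es) in b → 1 row(s).
- a[6] venue_id=4 → 1 match(es) in b → 1 row(s).
Total: 12 matched + 1 padded = 13 rows.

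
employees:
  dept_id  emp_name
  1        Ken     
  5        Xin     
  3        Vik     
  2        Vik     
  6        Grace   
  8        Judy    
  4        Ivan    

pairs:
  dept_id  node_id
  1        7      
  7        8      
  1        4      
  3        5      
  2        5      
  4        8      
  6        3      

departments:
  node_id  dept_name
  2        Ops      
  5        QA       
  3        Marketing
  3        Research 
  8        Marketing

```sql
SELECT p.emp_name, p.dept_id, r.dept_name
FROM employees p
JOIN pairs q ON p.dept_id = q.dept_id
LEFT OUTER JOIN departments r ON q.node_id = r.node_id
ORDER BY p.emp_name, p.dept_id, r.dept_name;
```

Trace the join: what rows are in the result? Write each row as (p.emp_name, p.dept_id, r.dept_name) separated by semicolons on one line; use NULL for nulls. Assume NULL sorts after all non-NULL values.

(Grace, 6, Marketing); (Grace, 6, Research); (Ivan, 4, Marketing); (Ken, 1, NULL); (Ken, 1, NULL); (Vik, 2, QA); (Vik, 3, QA)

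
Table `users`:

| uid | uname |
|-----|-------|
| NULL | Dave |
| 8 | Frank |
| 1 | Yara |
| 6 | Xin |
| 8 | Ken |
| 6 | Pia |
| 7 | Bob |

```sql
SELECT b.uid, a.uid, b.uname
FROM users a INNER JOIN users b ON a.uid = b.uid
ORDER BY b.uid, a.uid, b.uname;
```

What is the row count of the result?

INNER JOIN keeps only pairs where the ON condition holds.
Matching on a.uid = b.uid. A NULL in a compared column never satisfies the condition.
Matched pairs: 10.
Total: 10 rows.

10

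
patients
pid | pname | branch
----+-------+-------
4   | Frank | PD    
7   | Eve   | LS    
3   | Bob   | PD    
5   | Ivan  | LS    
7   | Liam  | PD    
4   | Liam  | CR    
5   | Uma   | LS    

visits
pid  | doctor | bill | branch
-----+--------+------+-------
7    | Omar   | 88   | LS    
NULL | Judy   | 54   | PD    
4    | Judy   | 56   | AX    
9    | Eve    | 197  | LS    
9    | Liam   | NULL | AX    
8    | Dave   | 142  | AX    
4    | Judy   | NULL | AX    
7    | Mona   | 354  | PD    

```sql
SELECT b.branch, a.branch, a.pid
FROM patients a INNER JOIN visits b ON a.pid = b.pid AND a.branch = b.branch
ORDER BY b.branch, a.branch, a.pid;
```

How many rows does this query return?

2

INNER JOIN keeps only pairs where the ON condition holds.
Matching on a.pid = b.pid AND a.branch = b.branch. A NULL in a compared column never satisfies the condition.
Matched pairs: 2.
Total: 2 rows.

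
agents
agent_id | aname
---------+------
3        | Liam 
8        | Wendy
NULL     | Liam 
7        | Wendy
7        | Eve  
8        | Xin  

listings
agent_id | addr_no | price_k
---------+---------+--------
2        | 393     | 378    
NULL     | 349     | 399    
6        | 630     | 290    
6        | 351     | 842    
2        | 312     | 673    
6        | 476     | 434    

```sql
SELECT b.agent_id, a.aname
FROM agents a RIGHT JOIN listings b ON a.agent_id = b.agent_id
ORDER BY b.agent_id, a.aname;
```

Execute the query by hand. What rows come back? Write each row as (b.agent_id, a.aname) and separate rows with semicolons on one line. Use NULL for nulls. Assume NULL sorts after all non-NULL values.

(2, NULL); (2, NULL); (6, NULL); (6, NULL); (6, NULL); (NULL, NULL)

RIGHT JOIN keeps every row from `listings`; unmatched rows get NULL for `agents`'s columns.
Matching on a.agent_id = b.agent_id. A NULL in a compared column never satisfies the condition.
- a (agent_id=3) has no partner in b.
- a (agent_id=8) has no partner in b.
- a (agent_id=NULL) has no partner in b.
- a (agent_id=7) has no partner in b.
- a (agent_id=7) has no partner in b.
- a (agent_id=8) has no partner in b.
- 6 b row(s) had no a match → kept, a columns NULL.
After projecting and ordering:
b.agent_id | a.aname
2 | NULL
2 | NULL
6 | NULL
6 | NULL
6 | NULL
NULL | NULL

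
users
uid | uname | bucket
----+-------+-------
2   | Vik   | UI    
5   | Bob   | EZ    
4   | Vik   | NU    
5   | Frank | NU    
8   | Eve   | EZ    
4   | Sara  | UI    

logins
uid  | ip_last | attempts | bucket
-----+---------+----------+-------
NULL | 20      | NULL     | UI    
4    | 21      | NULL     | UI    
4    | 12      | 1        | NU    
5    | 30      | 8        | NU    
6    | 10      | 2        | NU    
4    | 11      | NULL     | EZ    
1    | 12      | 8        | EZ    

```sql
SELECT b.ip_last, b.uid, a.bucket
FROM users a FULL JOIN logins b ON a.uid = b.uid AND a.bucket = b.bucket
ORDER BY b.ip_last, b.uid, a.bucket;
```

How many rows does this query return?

10

FULL OUTER JOIN keeps every row from both sides; unmatched rows get NULL for the other side's columns.
Matching on a.uid = b.uid AND a.bucket = b.bucket. A NULL in a compared column never satisfies the condition.
Matched pairs: 3; unmatched a rows kept: 3; unmatched b rows kept: 4.
Total: 3 matched + 7 padded = 10 rows.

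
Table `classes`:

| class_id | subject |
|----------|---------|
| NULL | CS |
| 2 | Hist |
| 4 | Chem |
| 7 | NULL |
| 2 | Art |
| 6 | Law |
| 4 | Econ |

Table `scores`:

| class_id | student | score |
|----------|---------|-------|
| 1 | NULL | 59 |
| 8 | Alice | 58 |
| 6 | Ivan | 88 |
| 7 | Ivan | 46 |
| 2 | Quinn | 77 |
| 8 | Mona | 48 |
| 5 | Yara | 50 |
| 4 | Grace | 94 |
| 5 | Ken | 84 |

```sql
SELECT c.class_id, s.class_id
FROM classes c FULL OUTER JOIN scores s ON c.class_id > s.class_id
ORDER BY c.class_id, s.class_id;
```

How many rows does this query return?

21

FULL OUTER JOIN keeps every row from both sides; unmatched rows get NULL for the other side's columns.
Matching on c.class_id > s.class_id. A NULL in a compared column never satisfies the condition.
- c[0] class_id=NULL → no match; kept with NULLs on the s side.
- c[1] class_id=2 → 1 match(es) in s → 1 row(s).
- c[2] class_id=4 → 2 match(es) in s → 2 row(s).
- c[3] class_id=7 → 6 match(es) in s → 6 row(s).
- c[4] class_id=2 → 1 match(es) in s → 1 row(s).
- c[5] class_id=6 → 5 match(es) in s → 5 row(s).
- c[6] class_id=4 → 2 match(es) in s → 2 row(s).
- plus 3 unmatched s row(s), each kept with NULL c columns.
Total: 17 matched + 4 padded = 21 rows.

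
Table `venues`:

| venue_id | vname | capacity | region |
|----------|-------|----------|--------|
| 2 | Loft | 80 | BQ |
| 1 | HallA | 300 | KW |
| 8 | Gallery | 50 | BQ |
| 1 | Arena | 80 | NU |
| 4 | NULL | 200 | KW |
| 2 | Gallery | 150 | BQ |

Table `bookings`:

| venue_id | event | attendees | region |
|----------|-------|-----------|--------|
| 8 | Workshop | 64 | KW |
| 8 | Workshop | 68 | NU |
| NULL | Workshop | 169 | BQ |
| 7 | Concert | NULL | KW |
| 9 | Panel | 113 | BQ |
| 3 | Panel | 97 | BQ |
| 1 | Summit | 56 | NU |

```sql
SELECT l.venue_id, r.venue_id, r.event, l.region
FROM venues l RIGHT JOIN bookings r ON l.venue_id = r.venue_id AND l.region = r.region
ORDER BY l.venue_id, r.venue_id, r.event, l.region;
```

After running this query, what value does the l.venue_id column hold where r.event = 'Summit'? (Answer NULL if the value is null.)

RIGHT JOIN keeps every row from `bookings`; unmatched rows get NULL for `venues`'s columns.
Matching on l.venue_id = r.venue_id AND l.region = r.region. A NULL in a compared column never satisfies the condition.
- venue_id=2, region=BQ: no matching r row.
- venue_id=1, region=KW: no matching r row.
- venue_id=8, region=BQ: no matching r row.
- venue_id=1, region=NU: 1 matching r row(s), so 1 row(s) emitted.
- venue_id=4, region=KW: no matching r row.
- venue_id=2, region=BQ: no matching r row.
- plus 6 unmatched r row(s), each kept with NULL l columns.

1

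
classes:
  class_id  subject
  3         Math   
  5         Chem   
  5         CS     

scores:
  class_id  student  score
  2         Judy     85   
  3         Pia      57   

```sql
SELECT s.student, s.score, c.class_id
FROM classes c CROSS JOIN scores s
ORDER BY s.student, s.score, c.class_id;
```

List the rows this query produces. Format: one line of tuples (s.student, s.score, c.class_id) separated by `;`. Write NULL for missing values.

(Judy, 85, 3); (Judy, 85, 5); (Judy, 85, 5); (Pia, 57, 3); (Pia, 57, 5); (Pia, 57, 5)

CROSS JOIN pairs every row of `classes` with every row of `scores`: 3 × 2 = 6 rows.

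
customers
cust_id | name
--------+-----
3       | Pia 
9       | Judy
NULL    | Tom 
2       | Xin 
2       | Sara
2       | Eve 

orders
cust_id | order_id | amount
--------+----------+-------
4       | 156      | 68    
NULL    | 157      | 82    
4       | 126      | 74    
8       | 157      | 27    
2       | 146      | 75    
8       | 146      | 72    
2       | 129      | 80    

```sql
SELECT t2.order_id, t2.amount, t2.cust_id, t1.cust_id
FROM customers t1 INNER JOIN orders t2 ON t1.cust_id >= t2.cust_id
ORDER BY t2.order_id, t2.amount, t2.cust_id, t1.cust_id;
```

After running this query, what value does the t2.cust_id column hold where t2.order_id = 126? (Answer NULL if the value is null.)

INNER JOIN keeps only pairs where the ON condition holds.
Matching on t1.cust_id >= t2.cust_id. A NULL in a compared column never satisfies the condition.
Matched pairs: 14.

4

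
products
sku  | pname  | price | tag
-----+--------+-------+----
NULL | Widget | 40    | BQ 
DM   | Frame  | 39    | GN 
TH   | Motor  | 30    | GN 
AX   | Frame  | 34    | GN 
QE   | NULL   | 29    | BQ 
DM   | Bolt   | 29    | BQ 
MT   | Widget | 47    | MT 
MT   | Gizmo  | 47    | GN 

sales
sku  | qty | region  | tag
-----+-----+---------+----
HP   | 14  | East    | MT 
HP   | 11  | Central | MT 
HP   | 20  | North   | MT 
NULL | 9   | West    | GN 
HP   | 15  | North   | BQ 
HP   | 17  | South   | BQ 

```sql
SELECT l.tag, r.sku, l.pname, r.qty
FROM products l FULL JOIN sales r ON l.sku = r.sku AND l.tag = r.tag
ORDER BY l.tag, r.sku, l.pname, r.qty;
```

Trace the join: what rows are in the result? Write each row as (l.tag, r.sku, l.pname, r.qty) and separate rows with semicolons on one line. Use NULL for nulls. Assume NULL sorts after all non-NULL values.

(BQ, NULL, Bolt, NULL); (BQ, NULL, Widget, NULL); (BQ, NULL, NULL, NULL); (GN, NULL, Frame, NULL); (GN, NULL, Frame, NULL); (GN, NULL, Gizmo, NULL); (GN, NULL, Motor, NULL); (MT, NULL, Widget, NULL); (NULL, HP, NULL, 11); (NULL, HP, NULL, 14); (NULL, HP, NULL, 15); (NULL, HP, NULL, 17); (NULL, HP, NULL, 20); (NULL, NULL, NULL, 9)

FULL OUTER JOIN keeps every row from both sides; unmatched rows get NULL for the other side's columns.
Matching on l.sku = r.sku AND l.tag = r.tag. A NULL in a compared column never satisfies the condition.
- sku=NULL, tag=BQ: no r row matches, row kept with r columns NULL.
- sku=DM, tag=GN: no r row matches, row kept with r columns NULL.
- sku=TH, tag=GN: no r row matches, row kept with r columns NULL.
- sku=AX, tag=GN: no r row matches, row kept with r columns NULL.
- sku=QE, tag=BQ: no r row matches, row kept with r columns NULL.
- sku=DM, tag=BQ: no r row matches, row kept with r columns NULL.
- sku=MT, tag=MT: no r row matches, row kept with r columns NULL.
- sku=MT, tag=GN: no r row matches, row kept with r columns NULL.
- 6 r row(s) had no l match → kept, l columns NULL.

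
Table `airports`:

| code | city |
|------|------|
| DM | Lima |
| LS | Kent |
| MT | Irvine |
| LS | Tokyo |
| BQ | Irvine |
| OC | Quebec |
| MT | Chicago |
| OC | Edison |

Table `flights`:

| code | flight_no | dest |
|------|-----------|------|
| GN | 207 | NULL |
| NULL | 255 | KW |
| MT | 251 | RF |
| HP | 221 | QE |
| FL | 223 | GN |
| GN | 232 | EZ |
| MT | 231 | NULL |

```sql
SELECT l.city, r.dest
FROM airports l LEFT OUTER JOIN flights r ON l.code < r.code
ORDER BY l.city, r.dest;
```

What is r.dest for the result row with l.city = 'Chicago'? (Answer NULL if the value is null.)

NULL

LEFT JOIN keeps every row from `airports`; unmatched rows get NULL for `flights`'s columns.
Matching on l.code < r.code. A NULL in a compared column never satisfies the condition.
- l[0] code=DM → 6 match(es) in r → 6 row(s).
- l[1] code=LS → 2 match(es) in r → 2 row(s).
- l[2] code=MT → no match; kept with NULLs on the r side.
- l[3] code=LS → 2 match(es) in r → 2 row(s).
- l[4] code=BQ → 6 match(es) in r → 6 row(s).
- l[5] code=OC → no match; kept with NULLs on the r side.
- l[6] code=MT → no match; kept with NULLs on the r side.
- l[7] code=OC → no match; kept with NULLs on the r side.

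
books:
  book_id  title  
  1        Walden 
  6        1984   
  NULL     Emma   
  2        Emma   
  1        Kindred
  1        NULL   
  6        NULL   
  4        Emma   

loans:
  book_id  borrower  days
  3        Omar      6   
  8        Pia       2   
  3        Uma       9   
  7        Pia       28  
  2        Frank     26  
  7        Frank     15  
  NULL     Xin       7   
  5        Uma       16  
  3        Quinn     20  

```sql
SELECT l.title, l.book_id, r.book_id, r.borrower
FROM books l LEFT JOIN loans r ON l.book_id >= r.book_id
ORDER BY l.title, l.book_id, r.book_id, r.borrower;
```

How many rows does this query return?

LEFT JOIN keeps every row from `books`; unmatched rows get NULL for `loans`'s columns.
Matching on l.book_id >= r.book_id. A NULL in a compared column never satisfies the condition.
- book_id=1: no r row matches, row kept with r columns NULL.
- book_id=6: 5 matching r row(s), so 5 row(s) emitted.
- book_id=NULL: no r row matches, row kept with r columns NULL.
- book_id=2: 1 matching r row(s), so 1 row(s) emitted.
- book_id=1: no r row matches, row kept with r columns NULL.
- book_id=1: no r row matches, row kept with r columns NULL.
- book_id=6: 5 matching r row(s), so 5 row(s) emitted.
- book_id=4: 4 matching r row(s), so 4 row(s) emitted.
Total: 15 matched + 4 padded = 19 rows.

19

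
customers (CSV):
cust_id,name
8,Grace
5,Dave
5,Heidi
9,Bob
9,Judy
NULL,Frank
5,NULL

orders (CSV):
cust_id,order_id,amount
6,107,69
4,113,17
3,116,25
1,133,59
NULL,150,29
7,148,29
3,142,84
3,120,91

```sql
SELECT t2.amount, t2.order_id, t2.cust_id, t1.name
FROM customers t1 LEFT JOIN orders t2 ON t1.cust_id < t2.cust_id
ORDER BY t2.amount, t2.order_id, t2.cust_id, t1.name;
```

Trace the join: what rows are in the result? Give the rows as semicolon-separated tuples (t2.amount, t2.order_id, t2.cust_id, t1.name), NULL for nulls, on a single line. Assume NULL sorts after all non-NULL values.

LEFT JOIN keeps every row from `customers`; unmatched rows get NULL for `orders`'s columns.
Matching on t1.cust_id < t2.cust_id. A NULL in a compared column never satisfies the condition.
Matched pairs: 6; unmatched t1 rows kept: 4.

(29, 148, 7, Dave); (29, 148, 7, Heidi); (29, 148, 7, NULL); (69, 107, 6, Dave); (69, 107, 6, Heidi); (69, 107, 6, NULL); (NULL, NULL, NULL, Bob); (NULL, NULL, NULL, Frank); (NULL, NULL, NULL, Grace); (NULL, NULL, NULL, Judy)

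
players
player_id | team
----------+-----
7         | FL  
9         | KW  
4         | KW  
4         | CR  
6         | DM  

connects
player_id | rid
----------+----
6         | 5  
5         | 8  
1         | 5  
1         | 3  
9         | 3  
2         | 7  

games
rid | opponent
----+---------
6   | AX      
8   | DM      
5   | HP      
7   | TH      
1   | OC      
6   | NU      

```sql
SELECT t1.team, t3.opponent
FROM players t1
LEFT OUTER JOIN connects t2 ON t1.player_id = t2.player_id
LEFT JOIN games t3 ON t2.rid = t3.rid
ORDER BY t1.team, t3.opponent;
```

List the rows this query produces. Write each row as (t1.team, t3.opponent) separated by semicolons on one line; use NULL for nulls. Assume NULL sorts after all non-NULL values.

Evaluate left to right. First `players t1 LEFT JOIN connects t2` on player_id: 5 row(s).
Then LEFT JOIN `games t3` on rid: each of those 5 rows is kept; rows whose t2.rid has no match in t3 get NULL for t3's columns.

(CR, NULL); (DM, HP); (FL, NULL); (KW, NULL); (KW, NULL)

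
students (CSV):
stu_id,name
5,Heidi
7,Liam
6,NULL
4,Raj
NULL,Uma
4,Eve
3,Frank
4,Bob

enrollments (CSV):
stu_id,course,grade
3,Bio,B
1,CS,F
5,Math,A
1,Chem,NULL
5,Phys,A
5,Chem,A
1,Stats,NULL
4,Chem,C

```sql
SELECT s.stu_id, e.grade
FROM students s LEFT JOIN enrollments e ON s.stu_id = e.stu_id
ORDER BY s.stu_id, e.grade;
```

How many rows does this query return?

10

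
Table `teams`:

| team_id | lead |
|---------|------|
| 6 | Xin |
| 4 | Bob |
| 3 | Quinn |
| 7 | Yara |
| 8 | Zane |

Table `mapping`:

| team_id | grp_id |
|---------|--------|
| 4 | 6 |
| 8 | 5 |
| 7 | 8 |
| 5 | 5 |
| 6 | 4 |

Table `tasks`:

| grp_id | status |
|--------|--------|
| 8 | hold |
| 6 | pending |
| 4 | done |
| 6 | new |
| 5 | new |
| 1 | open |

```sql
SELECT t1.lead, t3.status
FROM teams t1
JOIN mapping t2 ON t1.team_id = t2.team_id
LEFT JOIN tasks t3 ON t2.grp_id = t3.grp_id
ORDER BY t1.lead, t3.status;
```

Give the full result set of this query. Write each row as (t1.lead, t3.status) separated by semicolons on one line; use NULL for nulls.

Joins associate left-to-right: teams INNER JOIN mapping on team_id gives 4 intermediate row(s).
Then LEFT JOIN `tasks t3` on grp_id: each of those 4 rows is kept; rows whose t2.grp_id has no match in t3 get NULL for t3's columns.

(Bob, new); (Bob, pending); (Xin, done); (Yara, hold); (Zane, new)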